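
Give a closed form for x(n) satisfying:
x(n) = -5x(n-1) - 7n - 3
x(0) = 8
First-order linear with linear forcing.
Homogeneous solution: x_h(n) = A·(-5)^n.
Try particular x_p(n) = pn + q. Substituting:
  pn + q = -5(p(n-1) + q) - 7n - 3.
Matching the n-coefficient: p = -5p - 7 ⇒ p = - \frac{7}{6}.
Matching constants: q = 5p - 5q - 3 ⇒ q = - \frac{53}{36}.
General: x(n) = A·(-5)^n - \frac{7 n}{6} - \frac{53}{36}.
Apply x(0) = 8: A - \frac{53}{36} = 8 ⇒ A = \frac{341}{36}.
So x(n) = \frac{341 \left(-5\right)^{n}}{36} - \frac{7 n}{6} - \frac{53}{36}.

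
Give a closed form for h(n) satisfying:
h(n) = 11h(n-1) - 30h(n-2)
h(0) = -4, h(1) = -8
Characteristic equation: x² - 11x + 30 = 0, which factors as (x - (6))(x - (5)) = 0.
Roots r₁ = 6, r₂ = 5 (distinct).
General solution: h(n) = A·(6)^n + B·(5)^n.
From h(0) = -4: A + B = -4.
From h(1) = -8: 6A + 5B = -8.
Solving: A = 12, B = -16.
So h(n) = - 16 \cdot 5^{n} + 12 \cdot 6^{n}.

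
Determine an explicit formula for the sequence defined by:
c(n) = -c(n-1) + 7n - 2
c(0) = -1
First-order linear with linear forcing.
Homogeneous solution: c_h(n) = A·(-1)^n.
Try particular c_p(n) = pn + q. Substituting:
  pn + q = -(p(n-1) + q) + 7n - 2.
Matching the n-coefficient: p = -p + 7 ⇒ p = \frac{7}{2}.
Matching constants: q = p - q - 2 ⇒ q = \frac{3}{4}.
General: c(n) = A·(-1)^n + \frac{7 n}{2} + \frac{3}{4}.
Apply c(0) = -1: A + \frac{3}{4} = -1 ⇒ A = - \frac{7}{4}.
So c(n) = - \frac{7 \left(-1\right)^{n}}{4} + \frac{7 n}{2} + \frac{3}{4}.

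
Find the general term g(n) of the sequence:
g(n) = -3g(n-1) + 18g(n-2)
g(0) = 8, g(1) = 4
Characteristic equation: x² + 3x - 18 = 0, which factors as (x - (-6))(x - (3)) = 0.
Roots r₁ = -6, r₂ = 3 (distinct).
General solution: g(n) = A·(-6)^n + B·(3)^n.
From g(0) = 8: A + B = 8.
From g(1) = 4: -6A + 3B = 4.
Solving: A = \frac{20}{9}, B = \frac{52}{9}.
So g(n) = \frac{20 \left(-6\right)^{n}}{9} + \frac{52 \cdot 3^{n}}{9}.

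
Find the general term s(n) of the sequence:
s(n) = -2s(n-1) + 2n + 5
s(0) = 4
First-order linear with linear forcing.
Homogeneous solution: s_h(n) = A·(-2)^n.
Try particular s_p(n) = pn + q. Substituting:
  pn + q = -2(p(n-1) + q) + 2n + 5.
Matching the n-coefficient: p = -2p + 2 ⇒ p = \frac{2}{3}.
Matching constants: q = 2p - 2q + 5 ⇒ q = \frac{19}{9}.
General: s(n) = A·(-2)^n + \frac{2 n}{3} + \frac{19}{9}.
Apply s(0) = 4: A + \frac{19}{9} = 4 ⇒ A = \frac{17}{9}.
So s(n) = \frac{17 \left(-2\right)^{n}}{9} + \frac{2 n}{3} + \frac{19}{9}.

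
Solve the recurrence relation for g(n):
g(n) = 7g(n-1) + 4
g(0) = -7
First-order linear non-homogeneous.
Homogeneous solution: g_h(n) = A·(7)^n.
Try constant particular solution g_p = K: K = 7K + 4 ⇒ K = - \frac{2}{3}.
General: g(n) = A·(7)^n - \frac{2}{3}.
Apply g(0) = -7: A - \frac{2}{3} = -7 ⇒ A = - \frac{19}{3}.
So g(n) = - \frac{19 \cdot 7^{n}}{3} - \frac{2}{3}.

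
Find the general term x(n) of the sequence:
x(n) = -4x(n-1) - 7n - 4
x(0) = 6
First-order linear with linear forcing.
Homogeneous solution: x_h(n) = A·(-4)^n.
Try particular x_p(n) = pn + q. Substituting:
  pn + q = -4(p(n-1) + q) - 7n - 4.
Matching the n-coefficient: p = -4p - 7 ⇒ p = - \frac{7}{5}.
Matching constants: q = 4p - 4q - 4 ⇒ q = - \frac{48}{25}.
General: x(n) = A·(-4)^n - \frac{7 n}{5} - \frac{48}{25}.
Apply x(0) = 6: A - \frac{48}{25} = 6 ⇒ A = \frac{198}{25}.
So x(n) = \frac{198 \left(-4\right)^{n}}{25} - \frac{7 n}{5} - \frac{48}{25}.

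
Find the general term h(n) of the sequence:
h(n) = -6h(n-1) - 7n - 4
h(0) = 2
First-order linear with linear forcing.
Homogeneous solution: h_h(n) = A·(-6)^n.
Try particular h_p(n) = pn + q. Substituting:
  pn + q = -6(p(n-1) + q) - 7n - 4.
Matching the n-coefficient: p = -6p - 7 ⇒ p = -1.
Matching constants: q = 6p - 6q - 4 ⇒ q = - \frac{10}{7}.
General: h(n) = A·(-6)^n - n - \frac{10}{7}.
Apply h(0) = 2: A - \frac{10}{7} = 2 ⇒ A = \frac{24}{7}.
So h(n) = \frac{24 \left(-6\right)^{n}}{7} - n - \frac{10}{7}.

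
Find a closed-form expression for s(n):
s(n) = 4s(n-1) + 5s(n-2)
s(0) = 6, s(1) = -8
Characteristic equation: x² - 4x - 5 = 0, which factors as (x - (5))(x - (-1)) = 0.
Roots r₁ = 5, r₂ = -1 (distinct).
General solution: s(n) = A·(5)^n + B·(-1)^n.
From s(0) = 6: A + B = 6.
From s(1) = -8: 5A - B = -8.
Solving: A = - \frac{1}{3}, B = \frac{19}{3}.
So s(n) = \frac{19 \left(-1\right)^{n}}{3} - \frac{5^{n}}{3}.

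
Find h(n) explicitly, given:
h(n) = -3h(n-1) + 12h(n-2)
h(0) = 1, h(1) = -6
Characteristic equation: x² + 3x - 12 = 0.
Discriminant Δ = (-3)² + 4·(12) = 57.
Roots r₁,₂ = (-3 ± √57)/2, so r₁ = - \frac{3}{2} + \frac{\sqrt{57}}{2}, r₂ = - \frac{\sqrt{57}}{2} - \frac{3}{2}.
General solution: h(n) = A·r₁^n + B·r₂^n.
From the initial conditions, A + B = 1 and r₁A + r₂B = -6.
Since r₁ - r₂ = √57: A = (-6 - (1)r₂)/√57 = \frac{1}{2} - \frac{3 \sqrt{57}}{38}, and B = 1 - A = \frac{1}{2} + \frac{3 \sqrt{57}}{38}.
So h(n) = \left(\frac{1}{2} - \frac{3 \sqrt{57}}{38}\right)\left(- \frac{3}{2} + \frac{\sqrt{57}}{2}\right)^n + \left(\frac{1}{2} + \frac{3 \sqrt{57}}{38}\right)\left(- \frac{\sqrt{57}}{2} - \frac{3}{2}\right)^n.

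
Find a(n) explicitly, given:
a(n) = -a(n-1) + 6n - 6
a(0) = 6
First-order linear with linear forcing.
Homogeneous solution: a_h(n) = A·(-1)^n.
Try particular a_p(n) = pn + q. Substituting:
  pn + q = -(p(n-1) + q) + 6n - 6.
Matching the n-coefficient: p = -p + 6 ⇒ p = 3.
Matching constants: q = p - q - 6 ⇒ q = - \frac{3}{2}.
General: a(n) = A·(-1)^n + 3 n - \frac{3}{2}.
Apply a(0) = 6: A - \frac{3}{2} = 6 ⇒ A = \frac{15}{2}.
So a(n) = \frac{15 \left(-1\right)^{n}}{2} + 3 n - \frac{3}{2}.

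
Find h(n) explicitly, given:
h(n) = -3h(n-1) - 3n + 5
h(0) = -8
First-order linear with linear forcing.
Homogeneous solution: h_h(n) = A·(-3)^n.
Try particular h_p(n) = pn + q. Substituting:
  pn + q = -3(p(n-1) + q) - 3n + 5.
Matching the n-coefficient: p = -3p - 3 ⇒ p = - \frac{3}{4}.
Matching constants: q = 3p - 3q + 5 ⇒ q = \frac{11}{16}.
General: h(n) = A·(-3)^n - \frac{3 n}{4} + \frac{11}{16}.
Apply h(0) = -8: A + \frac{11}{16} = -8 ⇒ A = - \frac{139}{16}.
So h(n) = - \frac{139 \left(-3\right)^{n}}{16} - \frac{3 n}{4} + \frac{11}{16}.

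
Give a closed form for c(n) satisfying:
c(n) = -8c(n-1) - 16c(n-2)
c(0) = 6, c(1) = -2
Characteristic equation: x² + 8x + 16 = 0, which is (x - (-4))².
Repeated root r = -4.
General solution: c(n) = (A + Bn)·(-4)^n.
From c(0) = 6: A = 6.
From c(1) = -2: (A + B)·(-4) = -2 ⇒ B = - \frac{11}{2}.
So c(n) = \left(6 - \frac{11 n}{2}\right) \cdot (-4)^n.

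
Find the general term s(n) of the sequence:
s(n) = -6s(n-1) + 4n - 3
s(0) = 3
First-order linear with linear forcing.
Homogeneous solution: s_h(n) = A·(-6)^n.
Try particular s_p(n) = pn + q. Substituting:
  pn + q = -6(p(n-1) + q) + 4n - 3.
Matching the n-coefficient: p = -6p + 4 ⇒ p = \frac{4}{7}.
Matching constants: q = 6p - 6q - 3 ⇒ q = \frac{3}{49}.
General: s(n) = A·(-6)^n + \frac{4 n}{7} + \frac{3}{49}.
Apply s(0) = 3: A + \frac{3}{49} = 3 ⇒ A = \frac{144}{49}.
So s(n) = \frac{144 \left(-6\right)^{n}}{49} + \frac{4 n}{7} + \frac{3}{49}.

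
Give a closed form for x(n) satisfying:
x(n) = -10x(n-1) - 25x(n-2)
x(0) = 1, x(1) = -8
Characteristic equation: x² + 10x + 25 = 0, which is (x - (-5))².
Repeated root r = -5.
General solution: x(n) = (A + Bn)·(-5)^n.
From x(0) = 1: A = 1.
From x(1) = -8: (A + B)·(-5) = -8 ⇒ B = \frac{3}{5}.
So x(n) = \left(\frac{3 n}{5} + 1\right) \cdot (-5)^n.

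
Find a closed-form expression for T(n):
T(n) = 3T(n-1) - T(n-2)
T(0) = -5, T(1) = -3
Characteristic equation: x² - 3x + 1 = 0.
Discriminant Δ = (3)² + 4·(-1) = 5.
Roots r₁,₂ = (3 ± √5)/2, so r₁ = \frac{\sqrt{5}}{2} + \frac{3}{2}, r₂ = \frac{3}{2} - \frac{\sqrt{5}}{2}.
General solution: T(n) = A·r₁^n + B·r₂^n.
From the initial conditions, A + B = -5 and r₁A + r₂B = -3.
Since r₁ - r₂ = √5: A = (-3 - (-5)r₂)/√5 = - \frac{5}{2} + \frac{9 \sqrt{5}}{10}, and B = -5 - A = - \frac{5}{2} - \frac{9 \sqrt{5}}{10}.
So T(n) = \left(- \frac{5}{2} + \frac{9 \sqrt{5}}{10}\right)\left(\frac{\sqrt{5}}{2} + \frac{3}{2}\right)^n + \left(- \frac{5}{2} - \frac{9 \sqrt{5}}{10}\right)\left(\frac{3}{2} - \frac{\sqrt{5}}{2}\right)^n.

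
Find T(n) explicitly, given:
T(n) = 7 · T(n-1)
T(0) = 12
Pure geometric recurrence with ratio 7.
By induction T(n) = T(0) · (7)^n = 12 \cdot 7^{n}.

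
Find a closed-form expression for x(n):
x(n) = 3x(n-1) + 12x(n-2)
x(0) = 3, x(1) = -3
Characteristic equation: x² - 3x - 12 = 0.
Discriminant Δ = (3)² + 4·(12) = 57.
Roots r₁,₂ = (3 ± √57)/2, so r₁ = \frac{3}{2} + \frac{\sqrt{57}}{2}, r₂ = \frac{3}{2} - \frac{\sqrt{57}}{2}.
General solution: x(n) = A·r₁^n + B·r₂^n.
From the initial conditions, A + B = 3 and r₁A + r₂B = -3.
Since r₁ - r₂ = √57: A = (-3 - (3)r₂)/√57 = \frac{3}{2} - \frac{5 \sqrt{57}}{38}, and B = 3 - A = \frac{5 \sqrt{57}}{38} + \frac{3}{2}.
So x(n) = \left(\frac{3}{2} - \frac{5 \sqrt{57}}{38}\right)\left(\frac{3}{2} + \frac{\sqrt{57}}{2}\right)^n + \left(\frac{5 \sqrt{57}}{38} + \frac{3}{2}\right)\left(\frac{3}{2} - \frac{\sqrt{57}}{2}\right)^n.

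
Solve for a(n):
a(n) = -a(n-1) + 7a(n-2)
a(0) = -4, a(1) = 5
Characteristic equation: x² + x - 7 = 0.
Discriminant Δ = (-1)² + 4·(7) = 29.
Roots r₁,₂ = (-1 ± √29)/2, so r₁ = - \frac{1}{2} + \frac{\sqrt{29}}{2}, r₂ = - \frac{\sqrt{29}}{2} - \frac{1}{2}.
General solution: a(n) = A·r₁^n + B·r₂^n.
From the initial conditions, A + B = -4 and r₁A + r₂B = 5.
Since r₁ - r₂ = √29: A = (5 - (-4)r₂)/√29 = -2 + \frac{3 \sqrt{29}}{29}, and B = -4 - A = -2 - \frac{3 \sqrt{29}}{29}.
So a(n) = \left(-2 + \frac{3 \sqrt{29}}{29}\right)\left(- \frac{1}{2} + \frac{\sqrt{29}}{2}\right)^n + \left(-2 - \frac{3 \sqrt{29}}{29}\right)\left(- \frac{\sqrt{29}}{2} - \frac{1}{2}\right)^n.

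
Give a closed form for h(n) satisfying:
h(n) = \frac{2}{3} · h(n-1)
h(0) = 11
Pure geometric recurrence with ratio \frac{2}{3}.
By induction h(n) = h(0) · (\frac{2}{3})^n = 11 \left(\frac{2}{3}\right)^{n}.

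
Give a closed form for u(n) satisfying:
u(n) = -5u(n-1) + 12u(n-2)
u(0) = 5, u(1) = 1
Characteristic equation: x² + 5x - 12 = 0.
Discriminant Δ = (-5)² + 4·(12) = 73.
Roots r₁,₂ = (-5 ± √73)/2, so r₁ = - \frac{5}{2} + \frac{\sqrt{73}}{2}, r₂ = - \frac{\sqrt{73}}{2} - \frac{5}{2}.
General solution: u(n) = A·r₁^n + B·r₂^n.
From the initial conditions, A + B = 5 and r₁A + r₂B = 1.
Since r₁ - r₂ = √73: A = (1 - (5)r₂)/√73 = \frac{27 \sqrt{73}}{146} + \frac{5}{2}, and B = 5 - A = \frac{5}{2} - \frac{27 \sqrt{73}}{146}.
So u(n) = \left(\frac{27 \sqrt{73}}{146} + \frac{5}{2}\right)\left(- \frac{5}{2} + \frac{\sqrt{73}}{2}\right)^n + \left(\frac{5}{2} - \frac{27 \sqrt{73}}{146}\right)\left(- \frac{\sqrt{73}}{2} - \frac{5}{2}\right)^n.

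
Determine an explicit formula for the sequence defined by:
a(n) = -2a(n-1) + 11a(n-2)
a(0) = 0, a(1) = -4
Characteristic equation: x² + 2x - 11 = 0.
Discriminant Δ = (-2)² + 4·(11) = 48.
Roots r₁,₂ = (-2 ± √48)/2, so r₁ = -1 + 2 \sqrt{3}, r₂ = - 2 \sqrt{3} - 1.
General solution: a(n) = A·r₁^n + B·r₂^n.
From the initial conditions, A + B = 0 and r₁A + r₂B = -4.
Since r₁ - r₂ = √48: A = (-4 - (0)r₂)/√48 = - \frac{\sqrt{3}}{3}, and B = 0 - A = \frac{\sqrt{3}}{3}.
So a(n) = \left(- \frac{\sqrt{3}}{3}\right)\left(-1 + 2 \sqrt{3}\right)^n + \left(\frac{\sqrt{3}}{3}\right)\left(- 2 \sqrt{3} - 1\right)^n.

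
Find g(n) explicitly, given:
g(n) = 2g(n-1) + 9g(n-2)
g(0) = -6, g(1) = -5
Characteristic equation: x² - 2x - 9 = 0.
Discriminant Δ = (2)² + 4·(9) = 40.
Roots r₁,₂ = (2 ± √40)/2, so r₁ = 1 + \sqrt{10}, r₂ = 1 - \sqrt{10}.
General solution: g(n) = A·r₁^n + B·r₂^n.
From the initial conditions, A + B = -6 and r₁A + r₂B = -5.
Since r₁ - r₂ = √40: A = (-5 - (-6)r₂)/√40 = -3 + \frac{\sqrt{10}}{20}, and B = -6 - A = -3 - \frac{\sqrt{10}}{20}.
So g(n) = \left(-3 + \frac{\sqrt{10}}{20}\right)\left(1 + \sqrt{10}\right)^n + \left(-3 - \frac{\sqrt{10}}{20}\right)\left(1 - \sqrt{10}\right)^n.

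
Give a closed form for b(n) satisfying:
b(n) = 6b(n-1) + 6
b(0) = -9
First-order linear non-homogeneous.
Homogeneous solution: b_h(n) = A·(6)^n.
Try constant particular solution b_p = K: K = 6K + 6 ⇒ K = - \frac{6}{5}.
General: b(n) = A·(6)^n - \frac{6}{5}.
Apply b(0) = -9: A - \frac{6}{5} = -9 ⇒ A = - \frac{39}{5}.
So b(n) = - \frac{39 \cdot 6^{n}}{5} - \frac{6}{5}.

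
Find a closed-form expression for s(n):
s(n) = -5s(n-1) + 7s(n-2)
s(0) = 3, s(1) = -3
Characteristic equation: x² + 5x - 7 = 0.
Discriminant Δ = (-5)² + 4·(7) = 53.
Roots r₁,₂ = (-5 ± √53)/2, so r₁ = - \frac{5}{2} + \frac{\sqrt{53}}{2}, r₂ = - \frac{\sqrt{53}}{2} - \frac{5}{2}.
General solution: s(n) = A·r₁^n + B·r₂^n.
From the initial conditions, A + B = 3 and r₁A + r₂B = -3.
Since r₁ - r₂ = √53: A = (-3 - (3)r₂)/√53 = \frac{9 \sqrt{53}}{106} + \frac{3}{2}, and B = 3 - A = \frac{3}{2} - \frac{9 \sqrt{53}}{106}.
So s(n) = \left(\frac{9 \sqrt{53}}{106} + \frac{3}{2}\right)\left(- \frac{5}{2} + \frac{\sqrt{53}}{2}\right)^n + \left(\frac{3}{2} - \frac{9 \sqrt{53}}{106}\right)\left(- \frac{\sqrt{53}}{2} - \frac{5}{2}\right)^n.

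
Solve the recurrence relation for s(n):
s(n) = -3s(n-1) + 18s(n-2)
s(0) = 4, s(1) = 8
Characteristic equation: x² + 3x - 18 = 0, which factors as (x - (3))(x - (-6)) = 0.
Roots r₁ = 3, r₂ = -6 (distinct).
General solution: s(n) = A·(3)^n + B·(-6)^n.
From s(0) = 4: A + B = 4.
From s(1) = 8: 3A - 6B = 8.
Solving: A = \frac{32}{9}, B = \frac{4}{9}.
So s(n) = \frac{4 \left(-6\right)^{n}}{9} + \frac{32 \cdot 3^{n}}{9}.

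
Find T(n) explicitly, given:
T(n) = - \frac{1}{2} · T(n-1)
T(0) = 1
Pure geometric recurrence with ratio - \frac{1}{2}.
By induction T(n) = T(0) · (- \frac{1}{2})^n = \left(- \frac{1}{2}\right)^{n}.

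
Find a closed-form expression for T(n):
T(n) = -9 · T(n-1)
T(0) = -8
Pure geometric recurrence with ratio -9.
By induction T(n) = T(0) · (-9)^n = - 8 \left(-9\right)^{n}.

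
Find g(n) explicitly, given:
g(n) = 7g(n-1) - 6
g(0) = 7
First-order linear non-homogeneous.
Homogeneous solution: g_h(n) = A·(7)^n.
Try constant particular solution g_p = K: K = 7K - 6 ⇒ K = 1.
General: g(n) = A·(7)^n + 1.
Apply g(0) = 7: A + 1 = 7 ⇒ A = 6.
So g(n) = 6 \cdot 7^{n} + 1.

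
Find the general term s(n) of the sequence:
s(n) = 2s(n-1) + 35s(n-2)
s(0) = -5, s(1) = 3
Characteristic equation: x² - 2x - 35 = 0, which factors as (x - (7))(x - (-5)) = 0.
Roots r₁ = 7, r₂ = -5 (distinct).
General solution: s(n) = A·(7)^n + B·(-5)^n.
From s(0) = -5: A + B = -5.
From s(1) = 3: 7A - 5B = 3.
Solving: A = - \frac{11}{6}, B = - \frac{19}{6}.
So s(n) = - \frac{19 \left(-5\right)^{n}}{6} - \frac{11 \cdot 7^{n}}{6}.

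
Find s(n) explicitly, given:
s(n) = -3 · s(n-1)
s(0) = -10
Pure geometric recurrence with ratio -3.
By induction s(n) = s(0) · (-3)^n = - 10 \left(-3\right)^{n}.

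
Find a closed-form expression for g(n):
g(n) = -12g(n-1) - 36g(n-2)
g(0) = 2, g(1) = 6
Characteristic equation: x² + 12x + 36 = 0, which is (x - (-6))².
Repeated root r = -6.
General solution: g(n) = (A + Bn)·(-6)^n.
From g(0) = 2: A = 2.
From g(1) = 6: (A + B)·(-6) = 6 ⇒ B = -3.
So g(n) = \left(2 - 3 n\right) \cdot (-6)^n.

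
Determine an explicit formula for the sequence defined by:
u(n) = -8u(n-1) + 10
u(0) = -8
First-order linear non-homogeneous.
Homogeneous solution: u_h(n) = A·(-8)^n.
Try constant particular solution u_p = K: K = -8K + 10 ⇒ K = \frac{10}{9}.
General: u(n) = A·(-8)^n + \frac{10}{9}.
Apply u(0) = -8: A + \frac{10}{9} = -8 ⇒ A = - \frac{82}{9}.
So u(n) = \frac{10}{9} - \frac{82 \left(-8\right)^{n}}{9}.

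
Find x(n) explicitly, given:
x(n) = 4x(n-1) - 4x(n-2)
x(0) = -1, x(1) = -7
Characteristic equation: x² - 4x + 4 = 0, which is (x - (2))².
Repeated root r = 2.
General solution: x(n) = (A + Bn)·(2)^n.
From x(0) = -1: A = -1.
From x(1) = -7: (A + B)·(2) = -7 ⇒ B = - \frac{5}{2}.
So x(n) = \left(- \frac{5 n}{2} - 1\right) \cdot (2)^n.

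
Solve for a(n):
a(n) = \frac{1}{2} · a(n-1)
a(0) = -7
Pure geometric recurrence with ratio \frac{1}{2}.
By induction a(n) = a(0) · (\frac{1}{2})^n = - 7 \cdot 2^{- n}.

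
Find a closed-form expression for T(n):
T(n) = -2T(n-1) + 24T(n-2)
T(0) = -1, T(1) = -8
Characteristic equation: x² + 2x - 24 = 0, which factors as (x - (4))(x - (-6)) = 0.
Roots r₁ = 4, r₂ = -6 (distinct).
General solution: T(n) = A·(4)^n + B·(-6)^n.
From T(0) = -1: A + B = -1.
From T(1) = -8: 4A - 6B = -8.
Solving: A = - \frac{7}{5}, B = \frac{2}{5}.
So T(n) = \frac{2 \left(-6\right)^{n}}{5} - \frac{7 \cdot 4^{n}}{5}.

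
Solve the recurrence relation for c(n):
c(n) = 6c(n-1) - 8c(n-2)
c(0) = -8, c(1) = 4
Characteristic equation: x² - 6x + 8 = 0, which factors as (x - (2))(x - (4)) = 0.
Roots r₁ = 2, r₂ = 4 (distinct).
General solution: c(n) = A·(2)^n + B·(4)^n.
From c(0) = -8: A + B = -8.
From c(1) = 4: 2A + 4B = 4.
Solving: A = -18, B = 10.
So c(n) = - 18 \cdot 2^{n} + 10 \cdot 4^{n}.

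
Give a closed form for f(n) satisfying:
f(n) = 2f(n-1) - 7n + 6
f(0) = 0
First-order linear with linear forcing.
Homogeneous solution: f_h(n) = A·(2)^n.
Try particular f_p(n) = pn + q. Substituting:
  pn + q = 2(p(n-1) + q) - 7n + 6.
Matching the n-coefficient: p = 2p - 7 ⇒ p = 7.
Matching constants: q = -2p + 2q + 6 ⇒ q = 8.
General: f(n) = A·(2)^n + 7 n + 8.
Apply f(0) = 0: A + 8 = 0 ⇒ A = -8.
So f(n) = - 8 \cdot 2^{n} + 7 n + 8.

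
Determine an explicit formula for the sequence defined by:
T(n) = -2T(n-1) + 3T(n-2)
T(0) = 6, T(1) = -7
Characteristic equation: x² + 2x - 3 = 0, which factors as (x - (1))(x - (-3)) = 0.
Roots r₁ = 1, r₂ = -3 (distinct).
General solution: T(n) = A·(1)^n + B·(-3)^n.
From T(0) = 6: A + B = 6.
From T(1) = -7: A - 3B = -7.
Solving: A = \frac{11}{4}, B = \frac{13}{4}.
So T(n) = \frac{13 \left(-3\right)^{n}}{4} + \frac{11}{4}.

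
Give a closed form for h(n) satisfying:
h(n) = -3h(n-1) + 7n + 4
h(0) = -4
First-order linear with linear forcing.
Homogeneous solution: h_h(n) = A·(-3)^n.
Try particular h_p(n) = pn + q. Substituting:
  pn + q = -3(p(n-1) + q) + 7n + 4.
Matching the n-coefficient: p = -3p + 7 ⇒ p = \frac{7}{4}.
Matching constants: q = 3p - 3q + 4 ⇒ q = \frac{37}{16}.
General: h(n) = A·(-3)^n + \frac{7 n}{4} + \frac{37}{16}.
Apply h(0) = -4: A + \frac{37}{16} = -4 ⇒ A = - \frac{101}{16}.
So h(n) = - \frac{101 \left(-3\right)^{n}}{16} + \frac{7 n}{4} + \frac{37}{16}.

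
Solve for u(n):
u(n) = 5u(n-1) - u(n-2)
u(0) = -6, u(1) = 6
Characteristic equation: x² - 5x + 1 = 0.
Discriminant Δ = (5)² + 4·(-1) = 21.
Roots r₁,₂ = (5 ± √21)/2, so r₁ = \frac{\sqrt{21}}{2} + \frac{5}{2}, r₂ = \frac{5}{2} - \frac{\sqrt{21}}{2}.
General solution: u(n) = A·r₁^n + B·r₂^n.
From the initial conditions, A + B = -6 and r₁A + r₂B = 6.
Since r₁ - r₂ = √21: A = (6 - (-6)r₂)/√21 = -3 + \sqrt{21}, and B = -6 - A = - \sqrt{21} - 3.
So u(n) = \left(-3 + \sqrt{21}\right)\left(\frac{\sqrt{21}}{2} + \frac{5}{2}\right)^n + \left(- \sqrt{21} - 3\right)\left(\frac{5}{2} - \frac{\sqrt{21}}{2}\right)^n.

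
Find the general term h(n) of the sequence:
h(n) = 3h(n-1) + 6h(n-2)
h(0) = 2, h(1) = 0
Characteristic equation: x² - 3x - 6 = 0.
Discriminant Δ = (3)² + 4·(6) = 33.
Roots r₁,₂ = (3 ± √33)/2, so r₁ = \frac{3}{2} + \frac{\sqrt{33}}{2}, r₂ = \frac{3}{2} - \frac{\sqrt{33}}{2}.
General solution: h(n) = A·r₁^n + B·r₂^n.
From the initial conditions, A + B = 2 and r₁A + r₂B = 0.
Since r₁ - r₂ = √33: A = (0 - (2)r₂)/√33 = 1 - \frac{\sqrt{33}}{11}, and B = 2 - A = \frac{\sqrt{33}}{11} + 1.
So h(n) = \left(1 - \frac{\sqrt{33}}{11}\right)\left(\frac{3}{2} + \frac{\sqrt{33}}{2}\right)^n + \left(\frac{\sqrt{33}}{11} + 1\right)\left(\frac{3}{2} - \frac{\sqrt{33}}{2}\right)^n.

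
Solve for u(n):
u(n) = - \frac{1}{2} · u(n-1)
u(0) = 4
Pure geometric recurrence with ratio - \frac{1}{2}.
By induction u(n) = u(0) · (- \frac{1}{2})^n = 4 \left(- \frac{1}{2}\right)^{n}.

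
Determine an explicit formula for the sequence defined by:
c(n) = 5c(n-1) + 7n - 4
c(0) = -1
First-order linear with linear forcing.
Homogeneous solution: c_h(n) = A·(5)^n.
Try particular c_p(n) = pn + q. Substituting:
  pn + q = 5(p(n-1) + q) + 7n - 4.
Matching the n-coefficient: p = 5p + 7 ⇒ p = - \frac{7}{4}.
Matching constants: q = -5p + 5q - 4 ⇒ q = - \frac{19}{16}.
General: c(n) = A·(5)^n - \frac{7 n}{4} - \frac{19}{16}.
Apply c(0) = -1: A - \frac{19}{16} = -1 ⇒ A = \frac{3}{16}.
So c(n) = \frac{3 \cdot 5^{n}}{16} - \frac{7 n}{4} - \frac{19}{16}.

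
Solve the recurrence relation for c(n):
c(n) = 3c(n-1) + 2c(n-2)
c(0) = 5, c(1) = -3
Characteristic equation: x² - 3x - 2 = 0.
Discriminant Δ = (3)² + 4·(2) = 17.
Roots r₁,₂ = (3 ± √17)/2, so r₁ = \frac{3}{2} + \frac{\sqrt{17}}{2}, r₂ = \frac{3}{2} - \frac{\sqrt{17}}{2}.
General solution: c(n) = A·r₁^n + B·r₂^n.
From the initial conditions, A + B = 5 and r₁A + r₂B = -3.
Since r₁ - r₂ = √17: A = (-3 - (5)r₂)/√17 = \frac{5}{2} - \frac{21 \sqrt{17}}{34}, and B = 5 - A = \frac{5}{2} + \frac{21 \sqrt{17}}{34}.
So c(n) = \left(\frac{5}{2} - \frac{21 \sqrt{17}}{34}\right)\left(\frac{3}{2} + \frac{\sqrt{17}}{2}\right)^n + \left(\frac{5}{2} + \frac{21 \sqrt{17}}{34}\right)\left(\frac{3}{2} - \frac{\sqrt{17}}{2}\right)^n.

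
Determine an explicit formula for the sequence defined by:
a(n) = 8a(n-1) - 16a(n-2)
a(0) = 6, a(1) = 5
Characteristic equation: x² - 8x + 16 = 0, which is (x - (4))².
Repeated root r = 4.
General solution: a(n) = (A + Bn)·(4)^n.
From a(0) = 6: A = 6.
From a(1) = 5: (A + B)·(4) = 5 ⇒ B = - \frac{19}{4}.
So a(n) = \left(6 - \frac{19 n}{4}\right) \cdot (4)^n.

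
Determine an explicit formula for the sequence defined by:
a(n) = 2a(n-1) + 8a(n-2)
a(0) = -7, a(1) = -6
Characteristic equation: x² - 2x - 8 = 0, which factors as (x - (4))(x - (-2)) = 0.
Roots r₁ = 4, r₂ = -2 (distinct).
General solution: a(n) = A·(4)^n + B·(-2)^n.
From a(0) = -7: A + B = -7.
From a(1) = -6: 4A - 2B = -6.
Solving: A = - \frac{10}{3}, B = - \frac{11}{3}.
So a(n) = - \frac{11 \left(-2\right)^{n}}{3} - \frac{10 \cdot 4^{n}}{3}.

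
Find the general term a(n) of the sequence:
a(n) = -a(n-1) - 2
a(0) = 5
First-order linear non-homogeneous.
Homogeneous solution: a_h(n) = A·(-1)^n.
Try constant particular solution a_p = K: K = -K - 2 ⇒ K = -1.
General: a(n) = A·(-1)^n - 1.
Apply a(0) = 5: A - 1 = 5 ⇒ A = 6.
So a(n) = 6 \left(-1\right)^{n} - 1.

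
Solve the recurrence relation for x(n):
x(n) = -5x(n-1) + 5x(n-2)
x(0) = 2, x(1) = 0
Characteristic equation: x² + 5x - 5 = 0.
Discriminant Δ = (-5)² + 4·(5) = 45.
Roots r₁,₂ = (-5 ± √45)/2, so r₁ = - \frac{5}{2} + \frac{3 \sqrt{5}}{2}, r₂ = - \frac{3 \sqrt{5}}{2} - \frac{5}{2}.
General solution: x(n) = A·r₁^n + B·r₂^n.
From the initial conditions, A + B = 2 and r₁A + r₂B = 0.
Since r₁ - r₂ = √45: A = (0 - (2)r₂)/√45 = \frac{\sqrt{5}}{3} + 1, and B = 2 - A = 1 - \frac{\sqrt{5}}{3}.
So x(n) = \left(\frac{\sqrt{5}}{3} + 1\right)\left(- \frac{5}{2} + \frac{3 \sqrt{5}}{2}\right)^n + \left(1 - \frac{\sqrt{5}}{3}\right)\left(- \frac{3 \sqrt{5}}{2} - \frac{5}{2}\right)^n.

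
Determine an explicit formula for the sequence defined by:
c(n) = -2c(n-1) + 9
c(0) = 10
First-order linear non-homogeneous.
Homogeneous solution: c_h(n) = A·(-2)^n.
Try constant particular solution c_p = K: K = -2K + 9 ⇒ K = 3.
General: c(n) = A·(-2)^n + 3.
Apply c(0) = 10: A + 3 = 10 ⇒ A = 7.
So c(n) = 7 \left(-2\right)^{n} + 3.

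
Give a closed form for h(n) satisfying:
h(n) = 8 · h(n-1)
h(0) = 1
Pure geometric recurrence with ratio 8.
By induction h(n) = h(0) · (8)^n = 8^{n}.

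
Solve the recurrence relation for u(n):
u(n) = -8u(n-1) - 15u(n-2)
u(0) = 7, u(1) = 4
Characteristic equation: x² + 8x + 15 = 0, which factors as (x - (-3))(x - (-5)) = 0.
Roots r₁ = -3, r₂ = -5 (distinct).
General solution: u(n) = A·(-3)^n + B·(-5)^n.
From u(0) = 7: A + B = 7.
From u(1) = 4: -3A - 5B = 4.
Solving: A = \frac{39}{2}, B = - \frac{25}{2}.
So u(n) = \frac{39 \left(-3\right)^{n}}{2} - \frac{25 \left(-5\right)^{n}}{2}.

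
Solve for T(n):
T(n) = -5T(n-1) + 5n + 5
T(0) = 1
First-order linear with linear forcing.
Homogeneous solution: T_h(n) = A·(-5)^n.
Try particular T_p(n) = pn + q. Substituting:
  pn + q = -5(p(n-1) + q) + 5n + 5.
Matching the n-coefficient: p = -5p + 5 ⇒ p = \frac{5}{6}.
Matching constants: q = 5p - 5q + 5 ⇒ q = \frac{55}{36}.
General: T(n) = A·(-5)^n + \frac{5 n}{6} + \frac{55}{36}.
Apply T(0) = 1: A + \frac{55}{36} = 1 ⇒ A = - \frac{19}{36}.
So T(n) = - \frac{19 \left(-5\right)^{n}}{36} + \frac{5 n}{6} + \frac{55}{36}.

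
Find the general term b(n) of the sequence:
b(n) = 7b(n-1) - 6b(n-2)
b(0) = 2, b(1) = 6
Characteristic equation: x² - 7x + 6 = 0, which factors as (x - (1))(x - (6)) = 0.
Roots r₁ = 1, r₂ = 6 (distinct).
General solution: b(n) = A·(1)^n + B·(6)^n.
From b(0) = 2: A + B = 2.
From b(1) = 6: A + 6B = 6.
Solving: A = \frac{6}{5}, B = \frac{4}{5}.
So b(n) = \frac{4 \cdot 6^{n}}{5} + \frac{6}{5}.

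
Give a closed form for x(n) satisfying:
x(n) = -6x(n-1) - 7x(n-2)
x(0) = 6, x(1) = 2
Characteristic equation: x² + 6x + 7 = 0.
Discriminant Δ = (-6)² + 4·(-7) = 8.
Roots r₁,₂ = (-6 ± √8)/2, so r₁ = -3 + \sqrt{2}, r₂ = -3 - \sqrt{2}.
General solution: x(n) = A·r₁^n + B·r₂^n.
From the initial conditions, A + B = 6 and r₁A + r₂B = 2.
Since r₁ - r₂ = √8: A = (2 - (6)r₂)/√8 = 3 + 5 \sqrt{2}, and B = 6 - A = 3 - 5 \sqrt{2}.
So x(n) = \left(3 + 5 \sqrt{2}\right)\left(-3 + \sqrt{2}\right)^n + \left(3 - 5 \sqrt{2}\right)\left(-3 - \sqrt{2}\right)^n.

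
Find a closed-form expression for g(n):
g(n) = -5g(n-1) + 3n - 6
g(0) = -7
First-order linear with linear forcing.
Homogeneous solution: g_h(n) = A·(-5)^n.
Try particular g_p(n) = pn + q. Substituting:
  pn + q = -5(p(n-1) + q) + 3n - 6.
Matching the n-coefficient: p = -5p + 3 ⇒ p = \frac{1}{2}.
Matching constants: q = 5p - 5q - 6 ⇒ q = - \frac{7}{12}.
General: g(n) = A·(-5)^n + \frac{n}{2} - \frac{7}{12}.
Apply g(0) = -7: A - \frac{7}{12} = -7 ⇒ A = - \frac{77}{12}.
So g(n) = - \frac{77 \left(-5\right)^{n}}{12} + \frac{n}{2} - \frac{7}{12}.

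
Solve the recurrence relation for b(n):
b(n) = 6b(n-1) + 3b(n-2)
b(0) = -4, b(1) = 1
Characteristic equation: x² - 6x - 3 = 0.
Discriminant Δ = (6)² + 4·(3) = 48.
Roots r₁,₂ = (6 ± √48)/2, so r₁ = 3 + 2 \sqrt{3}, r₂ = 3 - 2 \sqrt{3}.
General solution: b(n) = A·r₁^n + B·r₂^n.
From the initial conditions, A + B = -4 and r₁A + r₂B = 1.
Since r₁ - r₂ = √48: A = (1 - (-4)r₂)/√48 = -2 + \frac{13 \sqrt{3}}{12}, and B = -4 - A = -2 - \frac{13 \sqrt{3}}{12}.
So b(n) = \left(-2 + \frac{13 \sqrt{3}}{12}\right)\left(3 + 2 \sqrt{3}\right)^n + \left(-2 - \frac{13 \sqrt{3}}{12}\right)\left(3 - 2 \sqrt{3}\right)^n.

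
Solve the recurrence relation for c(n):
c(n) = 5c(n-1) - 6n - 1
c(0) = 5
First-order linear with linear forcing.
Homogeneous solution: c_h(n) = A·(5)^n.
Try particular c_p(n) = pn + q. Substituting:
  pn + q = 5(p(n-1) + q) - 6n - 1.
Matching the n-coefficient: p = 5p - 6 ⇒ p = \frac{3}{2}.
Matching constants: q = -5p + 5q - 1 ⇒ q = \frac{17}{8}.
General: c(n) = A·(5)^n + \frac{3 n}{2} + \frac{17}{8}.
Apply c(0) = 5: A + \frac{17}{8} = 5 ⇒ A = \frac{23}{8}.
So c(n) = \frac{23 \cdot 5^{n}}{8} + \frac{3 n}{2} + \frac{17}{8}.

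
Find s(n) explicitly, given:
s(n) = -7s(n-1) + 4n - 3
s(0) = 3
First-order linear with linear forcing.
Homogeneous solution: s_h(n) = A·(-7)^n.
Try particular s_p(n) = pn + q. Substituting:
  pn + q = -7(p(n-1) + q) + 4n - 3.
Matching the n-coefficient: p = -7p + 4 ⇒ p = \frac{1}{2}.
Matching constants: q = 7p - 7q - 3 ⇒ q = \frac{1}{16}.
General: s(n) = A·(-7)^n + \frac{n}{2} + \frac{1}{16}.
Apply s(0) = 3: A + \frac{1}{16} = 3 ⇒ A = \frac{47}{16}.
So s(n) = \frac{47 \left(-7\right)^{n}}{16} + \frac{n}{2} + \frac{1}{16}.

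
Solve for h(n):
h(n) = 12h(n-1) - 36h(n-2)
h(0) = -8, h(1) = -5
Characteristic equation: x² - 12x + 36 = 0, which is (x - (6))².
Repeated root r = 6.
General solution: h(n) = (A + Bn)·(6)^n.
From h(0) = -8: A = -8.
From h(1) = -5: (A + B)·(6) = -5 ⇒ B = \frac{43}{6}.
So h(n) = \left(\frac{43 n}{6} - 8\right) \cdot (6)^n.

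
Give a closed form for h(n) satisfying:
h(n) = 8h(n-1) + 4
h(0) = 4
First-order linear non-homogeneous.
Homogeneous solution: h_h(n) = A·(8)^n.
Try constant particular solution h_p = K: K = 8K + 4 ⇒ K = - \frac{4}{7}.
General: h(n) = A·(8)^n - \frac{4}{7}.
Apply h(0) = 4: A - \frac{4}{7} = 4 ⇒ A = \frac{32}{7}.
So h(n) = \frac{32 \cdot 8^{n}}{7} - \frac{4}{7}.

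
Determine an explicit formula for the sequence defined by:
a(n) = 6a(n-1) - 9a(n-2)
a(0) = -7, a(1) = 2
Characteristic equation: x² - 6x + 9 = 0, which is (x - (3))².
Repeated root r = 3.
General solution: a(n) = (A + Bn)·(3)^n.
From a(0) = -7: A = -7.
From a(1) = 2: (A + B)·(3) = 2 ⇒ B = \frac{23}{3}.
So a(n) = \left(\frac{23 n}{3} - 7\right) \cdot (3)^n.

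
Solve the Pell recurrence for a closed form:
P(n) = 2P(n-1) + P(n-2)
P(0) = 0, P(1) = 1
This is the Pell sequence.
Characteristic equation: x² - 2x - 1 = 0; roots r₁ = 1 + \sqrt{2}, r₂ = 1 - \sqrt{2}.
General: P(n) = A·r₁^n + B·r₂^n. Solving with P(0)=0, P(1)=1 gives A = \frac{\sqrt{2}}{4}, B = - \frac{\sqrt{2}}{4}.
So P(n) = \frac{\sqrt{2} \left(- \left(1 - \sqrt{2}\right)^{n} + \left(1 + \sqrt{2}\right)^{n}\right)}{4}.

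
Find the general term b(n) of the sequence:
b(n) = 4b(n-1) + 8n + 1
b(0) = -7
First-order linear with linear forcing.
Homogeneous solution: b_h(n) = A·(4)^n.
Try particular b_p(n) = pn + q. Substituting:
  pn + q = 4(p(n-1) + q) + 8n + 1.
Matching the n-coefficient: p = 4p + 8 ⇒ p = - \frac{8}{3}.
Matching constants: q = -4p + 4q + 1 ⇒ q = - \frac{35}{9}.
General: b(n) = A·(4)^n - \frac{8 n}{3} - \frac{35}{9}.
Apply b(0) = -7: A - \frac{35}{9} = -7 ⇒ A = - \frac{28}{9}.
So b(n) = - \frac{28 \cdot 4^{n}}{9} - \frac{8 n}{3} - \frac{35}{9}.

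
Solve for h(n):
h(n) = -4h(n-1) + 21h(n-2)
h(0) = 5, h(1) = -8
Characteristic equation: x² + 4x - 21 = 0, which factors as (x - (3))(x - (-7)) = 0.
Roots r₁ = 3, r₂ = -7 (distinct).
General solution: h(n) = A·(3)^n + B·(-7)^n.
From h(0) = 5: A + B = 5.
From h(1) = -8: 3A - 7B = -8.
Solving: A = \frac{27}{10}, B = \frac{23}{10}.
So h(n) = \frac{23 \left(-7\right)^{n}}{10} + \frac{27 \cdot 3^{n}}{10}.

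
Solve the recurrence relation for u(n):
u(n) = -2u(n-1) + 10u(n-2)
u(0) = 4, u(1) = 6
Characteristic equation: x² + 2x - 10 = 0.
Discriminant Δ = (-2)² + 4·(10) = 44.
Roots r₁,₂ = (-2 ± √44)/2, so r₁ = -1 + \sqrt{11}, r₂ = - \sqrt{11} - 1.
General solution: u(n) = A·r₁^n + B·r₂^n.
From the initial conditions, A + B = 4 and r₁A + r₂B = 6.
Since r₁ - r₂ = √44: A = (6 - (4)r₂)/√44 = \frac{5 \sqrt{11}}{11} + 2, and B = 4 - A = 2 - \frac{5 \sqrt{11}}{11}.
So u(n) = \left(\frac{5 \sqrt{11}}{11} + 2\right)\left(-1 + \sqrt{11}\right)^n + \left(2 - \frac{5 \sqrt{11}}{11}\right)\left(- \sqrt{11} - 1\right)^n.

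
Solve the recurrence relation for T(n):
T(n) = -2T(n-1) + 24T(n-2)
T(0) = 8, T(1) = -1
Characteristic equation: x² + 2x - 24 = 0, which factors as (x - (-6))(x - (4)) = 0.
Roots r₁ = -6, r₂ = 4 (distinct).
General solution: T(n) = A·(-6)^n + B·(4)^n.
From T(0) = 8: A + B = 8.
From T(1) = -1: -6A + 4B = -1.
Solving: A = \frac{33}{10}, B = \frac{47}{10}.
So T(n) = \frac{33 \left(-6\right)^{n}}{10} + \frac{47 \cdot 4^{n}}{10}.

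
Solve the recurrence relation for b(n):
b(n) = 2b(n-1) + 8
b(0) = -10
First-order linear non-homogeneous.
Homogeneous solution: b_h(n) = A·(2)^n.
Try constant particular solution b_p = K: K = 2K + 8 ⇒ K = -8.
General: b(n) = A·(2)^n - 8.
Apply b(0) = -10: A - 8 = -10 ⇒ A = -2.
So b(n) = - 2 \cdot 2^{n} - 8.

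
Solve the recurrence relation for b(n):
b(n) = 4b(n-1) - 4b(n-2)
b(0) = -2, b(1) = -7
Characteristic equation: x² - 4x + 4 = 0, which is (x - (2))².
Repeated root r = 2.
General solution: b(n) = (A + Bn)·(2)^n.
From b(0) = -2: A = -2.
From b(1) = -7: (A + B)·(2) = -7 ⇒ B = - \frac{3}{2}.
So b(n) = \left(- \frac{3 n}{2} - 2\right) \cdot (2)^n.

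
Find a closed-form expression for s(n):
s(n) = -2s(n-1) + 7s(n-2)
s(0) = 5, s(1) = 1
Characteristic equation: x² + 2x - 7 = 0.
Discriminant Δ = (-2)² + 4·(7) = 32.
Roots r₁,₂ = (-2 ± √32)/2, so r₁ = -1 + 2 \sqrt{2}, r₂ = - 2 \sqrt{2} - 1.
General solution: s(n) = A·r₁^n + B·r₂^n.
From the initial conditions, A + B = 5 and r₁A + r₂B = 1.
Since r₁ - r₂ = √32: A = (1 - (5)r₂)/√32 = \frac{3 \sqrt{2}}{4} + \frac{5}{2}, and B = 5 - A = \frac{5}{2} - \frac{3 \sqrt{2}}{4}.
So s(n) = \left(\frac{3 \sqrt{2}}{4} + \frac{5}{2}\right)\left(-1 + 2 \sqrt{2}\right)^n + \left(\frac{5}{2} - \frac{3 \sqrt{2}}{4}\right)\left(- 2 \sqrt{2} - 1\right)^n.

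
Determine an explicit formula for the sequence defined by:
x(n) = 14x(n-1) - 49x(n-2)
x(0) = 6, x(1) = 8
Characteristic equation: x² - 14x + 49 = 0, which is (x - (7))².
Repeated root r = 7.
General solution: x(n) = (A + Bn)·(7)^n.
From x(0) = 6: A = 6.
From x(1) = 8: (A + B)·(7) = 8 ⇒ B = - \frac{34}{7}.
So x(n) = \left(6 - \frac{34 n}{7}\right) \cdot (7)^n.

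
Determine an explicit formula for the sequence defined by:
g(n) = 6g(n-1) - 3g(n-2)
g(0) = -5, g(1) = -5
Characteristic equation: x² - 6x + 3 = 0.
Discriminant Δ = (6)² + 4·(-3) = 24.
Roots r₁,₂ = (6 ± √24)/2, so r₁ = \sqrt{6} + 3, r₂ = 3 - \sqrt{6}.
General solution: g(n) = A·r₁^n + B·r₂^n.
From the initial conditions, A + B = -5 and r₁A + r₂B = -5.
Since r₁ - r₂ = √24: A = (-5 - (-5)r₂)/√24 = - \frac{5}{2} + \frac{5 \sqrt{6}}{6}, and B = -5 - A = - \frac{5}{2} - \frac{5 \sqrt{6}}{6}.
So g(n) = \left(- \frac{5}{2} + \frac{5 \sqrt{6}}{6}\right)\left(\sqrt{6} + 3\right)^n + \left(- \frac{5}{2} - \frac{5 \sqrt{6}}{6}\right)\left(3 - \sqrt{6}\right)^n.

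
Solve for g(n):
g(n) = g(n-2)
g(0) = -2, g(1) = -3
Characteristic equation: x² - 1 = 0, which factors as (x - (1))(x - (-1)) = 0.
Roots r₁ = 1, r₂ = -1 (distinct).
General solution: g(n) = A·(1)^n + B·(-1)^n.
From g(0) = -2: A + B = -2.
From g(1) = -3: A - B = -3.
Solving: A = - \frac{5}{2}, B = \frac{1}{2}.
So g(n) = \frac{\left(-1\right)^{n}}{2} - \frac{5}{2}.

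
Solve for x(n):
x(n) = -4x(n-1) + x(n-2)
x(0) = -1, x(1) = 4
Characteristic equation: x² + 4x - 1 = 0.
Discriminant Δ = (-4)² + 4·(1) = 20.
Roots r₁,₂ = (-4 ± √20)/2, so r₁ = -2 + \sqrt{5}, r₂ = - \sqrt{5} - 2.
General solution: x(n) = A·r₁^n + B·r₂^n.
From the initial conditions, A + B = -1 and r₁A + r₂B = 4.
Since r₁ - r₂ = √20: A = (4 - (-1)r₂)/√20 = - \frac{1}{2} + \frac{\sqrt{5}}{5}, and B = -1 - A = - \frac{1}{2} - \frac{\sqrt{5}}{5}.
So x(n) = \left(- \frac{1}{2} + \frac{\sqrt{5}}{5}\right)\left(-2 + \sqrt{5}\right)^n + \left(- \frac{1}{2} - \frac{\sqrt{5}}{5}\right)\left(- \sqrt{5} - 2\right)^n.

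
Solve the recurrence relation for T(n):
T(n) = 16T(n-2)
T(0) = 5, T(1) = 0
Characteristic equation: x² - 16 = 0, which factors as (x - (-4))(x - (4)) = 0.
Roots r₁ = -4, r₂ = 4 (distinct).
General solution: T(n) = A·(-4)^n + B·(4)^n.
From T(0) = 5: A + B = 5.
From T(1) = 0: -4A + 4B = 0.
Solving: A = \frac{5}{2}, B = \frac{5}{2}.
So T(n) = \frac{5 \left(-4\right)^{n}}{2} + \frac{5 \cdot 4^{n}}{2}.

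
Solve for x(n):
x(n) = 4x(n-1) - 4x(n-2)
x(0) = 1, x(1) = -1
Characteristic equation: x² - 4x + 4 = 0, which is (x - (2))².
Repeated root r = 2.
General solution: x(n) = (A + Bn)·(2)^n.
From x(0) = 1: A = 1.
From x(1) = -1: (A + B)·(2) = -1 ⇒ B = - \frac{3}{2}.
So x(n) = \left(1 - \frac{3 n}{2}\right) \cdot (2)^n.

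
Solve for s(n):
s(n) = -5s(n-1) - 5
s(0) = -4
First-order linear non-homogeneous.
Homogeneous solution: s_h(n) = A·(-5)^n.
Try constant particular solution s_p = K: K = -5K - 5 ⇒ K = - \frac{5}{6}.
General: s(n) = A·(-5)^n - \frac{5}{6}.
Apply s(0) = -4: A - \frac{5}{6} = -4 ⇒ A = - \frac{19}{6}.
So s(n) = - \frac{19 \left(-5\right)^{n}}{6} - \frac{5}{6}.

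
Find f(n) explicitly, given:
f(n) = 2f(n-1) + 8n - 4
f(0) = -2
First-order linear with linear forcing.
Homogeneous solution: f_h(n) = A·(2)^n.
Try particular f_p(n) = pn + q. Substituting:
  pn + q = 2(p(n-1) + q) + 8n - 4.
Matching the n-coefficient: p = 2p + 8 ⇒ p = -8.
Matching constants: q = -2p + 2q - 4 ⇒ q = -12.
General: f(n) = A·(2)^n - 8 n - 12.
Apply f(0) = -2: A - 12 = -2 ⇒ A = 10.
So f(n) = 10 \cdot 2^{n} - 8 n - 12.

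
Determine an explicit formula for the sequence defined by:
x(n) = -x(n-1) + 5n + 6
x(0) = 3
First-order linear with linear forcing.
Homogeneous solution: x_h(n) = A·(-1)^n.
Try particular x_p(n) = pn + q. Substituting:
  pn + q = -(p(n-1) + q) + 5n + 6.
Matching the n-coefficient: p = -p + 5 ⇒ p = \frac{5}{2}.
Matching constants: q = p - q + 6 ⇒ q = \frac{17}{4}.
General: x(n) = A·(-1)^n + \frac{5 n}{2} + \frac{17}{4}.
Apply x(0) = 3: A + \frac{17}{4} = 3 ⇒ A = - \frac{5}{4}.
So x(n) = - \frac{5 \left(-1\right)^{n}}{4} + \frac{5 n}{2} + \frac{17}{4}.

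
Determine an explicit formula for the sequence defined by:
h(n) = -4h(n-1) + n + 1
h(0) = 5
First-order linear with linear forcing.
Homogeneous solution: h_h(n) = A·(-4)^n.
Try particular h_p(n) = pn + q. Substituting:
  pn + q = -4(p(n-1) + q) + n + 1.
Matching the n-coefficient: p = -4p + 1 ⇒ p = \frac{1}{5}.
Matching constants: q = 4p - 4q + 1 ⇒ q = \frac{9}{25}.
General: h(n) = A·(-4)^n + \frac{n}{5} + \frac{9}{25}.
Apply h(0) = 5: A + \frac{9}{25} = 5 ⇒ A = \frac{116}{25}.
So h(n) = \frac{116 \left(-4\right)^{n}}{25} + \frac{n}{5} + \frac{9}{25}.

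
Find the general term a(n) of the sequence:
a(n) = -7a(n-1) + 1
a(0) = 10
First-order linear non-homogeneous.
Homogeneous solution: a_h(n) = A·(-7)^n.
Try constant particular solution a_p = K: K = -7K + 1 ⇒ K = \frac{1}{8}.
General: a(n) = A·(-7)^n + \frac{1}{8}.
Apply a(0) = 10: A + \frac{1}{8} = 10 ⇒ A = \frac{79}{8}.
So a(n) = \frac{79 \left(-7\right)^{n}}{8} + \frac{1}{8}.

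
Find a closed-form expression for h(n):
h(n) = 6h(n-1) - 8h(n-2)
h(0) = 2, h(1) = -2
Characteristic equation: x² - 6x + 8 = 0, which factors as (x - (4))(x - (2)) = 0.
Roots r₁ = 4, r₂ = 2 (distinct).
General solution: h(n) = A·(4)^n + B·(2)^n.
From h(0) = 2: A + B = 2.
From h(1) = -2: 4A + 2B = -2.
Solving: A = -3, B = 5.
So h(n) = 5 \cdot 2^{n} - 3 \cdot 4^{n}.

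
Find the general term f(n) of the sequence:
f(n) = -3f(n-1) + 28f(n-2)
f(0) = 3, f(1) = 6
Characteristic equation: x² + 3x - 28 = 0, which factors as (x - (4))(x - (-7)) = 0.
Roots r₁ = 4, r₂ = -7 (distinct).
General solution: f(n) = A·(4)^n + B·(-7)^n.
From f(0) = 3: A + B = 3.
From f(1) = 6: 4A - 7B = 6.
Solving: A = \frac{27}{11}, B = \frac{6}{11}.
So f(n) = \frac{6 \left(-7\right)^{n}}{11} + \frac{27 \cdot 4^{n}}{11}.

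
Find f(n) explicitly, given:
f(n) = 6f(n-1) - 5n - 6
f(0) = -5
First-order linear with linear forcing.
Homogeneous solution: f_h(n) = A·(6)^n.
Try particular f_p(n) = pn + q. Substituting:
  pn + q = 6(p(n-1) + q) - 5n - 6.
Matching the n-coefficient: p = 6p - 5 ⇒ p = 1.
Matching constants: q = -6p + 6q - 6 ⇒ q = \frac{12}{5}.
General: f(n) = A·(6)^n + n + \frac{12}{5}.
Apply f(0) = -5: A + \frac{12}{5} = -5 ⇒ A = - \frac{37}{5}.
So f(n) = - \frac{37 \cdot 6^{n}}{5} + n + \frac{12}{5}.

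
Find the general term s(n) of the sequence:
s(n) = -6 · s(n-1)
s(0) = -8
Pure geometric recurrence with ratio -6.
By induction s(n) = s(0) · (-6)^n = - 8 \left(-6\right)^{n}.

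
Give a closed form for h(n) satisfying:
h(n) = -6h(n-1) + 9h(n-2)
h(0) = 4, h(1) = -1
Characteristic equation: x² + 6x - 9 = 0.
Discriminant Δ = (-6)² + 4·(9) = 72.
Roots r₁,₂ = (-6 ± √72)/2, so r₁ = -3 + 3 \sqrt{2}, r₂ = - 3 \sqrt{2} - 3.
General solution: h(n) = A·r₁^n + B·r₂^n.
From the initial conditions, A + B = 4 and r₁A + r₂B = -1.
Since r₁ - r₂ = √72: A = (-1 - (4)r₂)/√72 = \frac{11 \sqrt{2}}{12} + 2, and B = 4 - A = 2 - \frac{11 \sqrt{2}}{12}.
So h(n) = \left(\frac{11 \sqrt{2}}{12} + 2\right)\left(-3 + 3 \sqrt{2}\right)^n + \left(2 - \frac{11 \sqrt{2}}{12}\right)\left(- 3 \sqrt{2} - 3\right)^n.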